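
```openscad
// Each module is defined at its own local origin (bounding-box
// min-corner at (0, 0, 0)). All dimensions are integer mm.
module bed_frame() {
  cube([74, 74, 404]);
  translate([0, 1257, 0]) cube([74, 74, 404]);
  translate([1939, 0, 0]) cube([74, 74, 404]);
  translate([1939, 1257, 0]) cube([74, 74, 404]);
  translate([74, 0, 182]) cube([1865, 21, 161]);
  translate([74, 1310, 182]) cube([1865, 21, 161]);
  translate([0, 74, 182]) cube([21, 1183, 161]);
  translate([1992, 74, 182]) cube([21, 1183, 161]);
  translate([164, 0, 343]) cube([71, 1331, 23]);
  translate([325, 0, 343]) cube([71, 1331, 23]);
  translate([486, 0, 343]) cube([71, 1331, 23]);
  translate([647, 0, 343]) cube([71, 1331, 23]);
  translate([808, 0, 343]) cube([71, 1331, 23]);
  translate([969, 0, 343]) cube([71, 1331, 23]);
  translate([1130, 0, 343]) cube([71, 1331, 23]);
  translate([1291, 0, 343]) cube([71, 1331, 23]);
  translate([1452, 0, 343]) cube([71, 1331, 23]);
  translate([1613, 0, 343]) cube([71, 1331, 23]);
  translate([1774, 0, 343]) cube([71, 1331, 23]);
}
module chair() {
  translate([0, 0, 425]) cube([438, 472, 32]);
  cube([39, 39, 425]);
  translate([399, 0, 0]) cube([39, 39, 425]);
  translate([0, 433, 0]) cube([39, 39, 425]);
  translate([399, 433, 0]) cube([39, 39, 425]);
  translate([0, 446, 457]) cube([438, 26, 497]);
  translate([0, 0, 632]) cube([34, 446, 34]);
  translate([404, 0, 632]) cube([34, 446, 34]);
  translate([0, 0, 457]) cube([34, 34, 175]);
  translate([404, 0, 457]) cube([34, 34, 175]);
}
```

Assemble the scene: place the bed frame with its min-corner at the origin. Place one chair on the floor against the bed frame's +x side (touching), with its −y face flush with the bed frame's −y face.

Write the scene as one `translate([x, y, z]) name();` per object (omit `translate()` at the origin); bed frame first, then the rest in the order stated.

bed_frame();
translate([2013, 0, 0]) chair();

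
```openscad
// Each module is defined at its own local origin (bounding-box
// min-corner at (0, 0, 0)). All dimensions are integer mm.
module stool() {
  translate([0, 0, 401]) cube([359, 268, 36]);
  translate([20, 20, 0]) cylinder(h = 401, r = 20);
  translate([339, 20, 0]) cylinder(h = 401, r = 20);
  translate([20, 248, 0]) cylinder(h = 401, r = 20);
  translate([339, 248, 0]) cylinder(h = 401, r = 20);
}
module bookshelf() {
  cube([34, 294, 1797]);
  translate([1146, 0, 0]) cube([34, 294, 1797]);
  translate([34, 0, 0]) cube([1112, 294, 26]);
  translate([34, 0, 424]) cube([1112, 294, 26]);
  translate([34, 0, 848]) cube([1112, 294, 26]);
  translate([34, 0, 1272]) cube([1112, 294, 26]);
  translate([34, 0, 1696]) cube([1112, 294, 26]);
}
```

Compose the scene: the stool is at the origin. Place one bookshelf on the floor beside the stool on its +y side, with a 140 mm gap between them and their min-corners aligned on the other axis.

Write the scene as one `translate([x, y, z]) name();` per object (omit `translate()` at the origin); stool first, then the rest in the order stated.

stool();
translate([0, 408, 0]) bookshelf();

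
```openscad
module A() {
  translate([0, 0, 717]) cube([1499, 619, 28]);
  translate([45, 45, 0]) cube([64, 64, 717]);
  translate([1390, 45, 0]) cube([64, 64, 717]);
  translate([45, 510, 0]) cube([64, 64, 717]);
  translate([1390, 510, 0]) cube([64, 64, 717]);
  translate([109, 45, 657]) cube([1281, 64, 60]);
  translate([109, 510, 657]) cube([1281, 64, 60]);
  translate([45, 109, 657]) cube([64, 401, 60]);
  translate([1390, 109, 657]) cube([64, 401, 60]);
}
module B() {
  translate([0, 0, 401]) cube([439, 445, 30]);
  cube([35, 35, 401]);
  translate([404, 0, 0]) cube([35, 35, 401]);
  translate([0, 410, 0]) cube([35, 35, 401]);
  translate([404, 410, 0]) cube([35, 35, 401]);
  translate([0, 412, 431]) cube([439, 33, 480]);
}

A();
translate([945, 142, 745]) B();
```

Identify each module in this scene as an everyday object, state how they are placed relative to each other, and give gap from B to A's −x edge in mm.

A is a table. B is a chair. The chair is on top of the table. The gap from the chair to the table's −x edge is 945 mm.

The chair's min-x is at 945; the table's min-x is 0; gap = 945 mm.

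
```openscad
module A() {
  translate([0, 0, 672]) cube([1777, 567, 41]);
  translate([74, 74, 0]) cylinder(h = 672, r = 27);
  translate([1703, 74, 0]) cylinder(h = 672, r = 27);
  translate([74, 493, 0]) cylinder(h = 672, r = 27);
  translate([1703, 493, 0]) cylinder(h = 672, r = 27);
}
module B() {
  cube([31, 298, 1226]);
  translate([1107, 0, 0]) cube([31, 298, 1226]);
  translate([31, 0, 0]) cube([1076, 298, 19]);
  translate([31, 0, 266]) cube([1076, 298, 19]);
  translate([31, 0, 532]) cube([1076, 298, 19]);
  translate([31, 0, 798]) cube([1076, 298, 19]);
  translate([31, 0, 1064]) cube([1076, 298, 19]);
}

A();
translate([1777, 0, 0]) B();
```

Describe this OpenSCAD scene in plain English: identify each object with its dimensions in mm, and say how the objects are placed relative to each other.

A is a table: top 1777 mm (x) × 567 mm (y), 41 mm thick, upper face at z = 713 mm, on four round legs of 54 mm diameter, each leg's bounding box inset 47 mm from the nearest pair of top edges, running from z = 0 to the bottom of the top.

B is an open bookshelf. Two side panels, each 31 mm thick, 298 mm deep and 1226 mm tall, stand 1138 mm apart (outside-to-outside). Between them sit 5 shelves, each 19 mm thick and 298 mm deep, spanning the full gap between the sides. The bottom shelf rests on the floor (its underside at z = 0) and the clear gap between one shelf's top and the next shelf's underside is 247 mm.

The bookshelf is against the table's +x side, with their −y faces flush.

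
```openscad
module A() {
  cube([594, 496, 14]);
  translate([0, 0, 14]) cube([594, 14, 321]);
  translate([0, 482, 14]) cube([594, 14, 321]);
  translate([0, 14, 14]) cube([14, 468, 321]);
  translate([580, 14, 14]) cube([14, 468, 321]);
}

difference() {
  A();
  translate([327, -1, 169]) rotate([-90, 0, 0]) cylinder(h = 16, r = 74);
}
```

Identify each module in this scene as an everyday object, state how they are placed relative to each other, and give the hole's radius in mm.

A is an open box. The open box has a circular hole through its front wall. The hole's radius is 74 mm.

The subtracted cylinder has r = 74 mm.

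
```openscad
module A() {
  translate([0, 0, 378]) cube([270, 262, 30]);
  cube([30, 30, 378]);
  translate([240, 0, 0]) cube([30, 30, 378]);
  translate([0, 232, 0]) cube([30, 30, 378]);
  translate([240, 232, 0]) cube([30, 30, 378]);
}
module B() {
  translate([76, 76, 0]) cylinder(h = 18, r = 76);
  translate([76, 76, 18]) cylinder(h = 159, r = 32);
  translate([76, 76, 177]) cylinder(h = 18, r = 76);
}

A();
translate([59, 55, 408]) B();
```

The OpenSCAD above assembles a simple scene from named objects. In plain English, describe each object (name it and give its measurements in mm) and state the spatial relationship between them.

A is a simple wooden stool: a rectangular seat 270 mm (x) by 262 mm (y), 30 mm thick, top face at z = 408 mm, on four square legs, each 30×30 mm in cross-section. The legs rest on z = 0, each flush with a corner of the seat.

B is a spool: two coaxial disc flanges of radius 76 mm and thickness 18 mm, joined by a core cylinder of radius 32 mm and height 159 mm. The lower flange rests on z = 0 and the three cylinders share a vertical axis.

The spool is on top of the stool, centred.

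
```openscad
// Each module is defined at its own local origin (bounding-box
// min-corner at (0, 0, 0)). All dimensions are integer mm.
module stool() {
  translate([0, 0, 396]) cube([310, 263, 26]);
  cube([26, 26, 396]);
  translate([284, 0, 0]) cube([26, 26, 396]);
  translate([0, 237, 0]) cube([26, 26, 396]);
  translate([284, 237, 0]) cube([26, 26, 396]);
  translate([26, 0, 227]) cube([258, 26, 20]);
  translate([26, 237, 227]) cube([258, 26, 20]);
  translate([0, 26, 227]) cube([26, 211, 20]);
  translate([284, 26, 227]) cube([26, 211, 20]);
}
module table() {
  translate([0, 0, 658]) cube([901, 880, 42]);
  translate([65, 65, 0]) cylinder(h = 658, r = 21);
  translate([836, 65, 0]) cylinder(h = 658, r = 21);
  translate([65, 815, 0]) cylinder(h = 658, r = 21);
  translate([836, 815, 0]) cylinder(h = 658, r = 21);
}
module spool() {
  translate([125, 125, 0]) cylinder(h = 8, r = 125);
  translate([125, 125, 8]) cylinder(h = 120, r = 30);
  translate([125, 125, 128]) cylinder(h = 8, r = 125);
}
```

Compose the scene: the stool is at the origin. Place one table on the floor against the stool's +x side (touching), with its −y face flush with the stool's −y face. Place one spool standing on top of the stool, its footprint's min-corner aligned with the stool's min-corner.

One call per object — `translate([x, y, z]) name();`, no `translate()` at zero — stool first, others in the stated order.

stool();
translate([310, 0, 0]) table();
translate([0, 0, 422]) spool();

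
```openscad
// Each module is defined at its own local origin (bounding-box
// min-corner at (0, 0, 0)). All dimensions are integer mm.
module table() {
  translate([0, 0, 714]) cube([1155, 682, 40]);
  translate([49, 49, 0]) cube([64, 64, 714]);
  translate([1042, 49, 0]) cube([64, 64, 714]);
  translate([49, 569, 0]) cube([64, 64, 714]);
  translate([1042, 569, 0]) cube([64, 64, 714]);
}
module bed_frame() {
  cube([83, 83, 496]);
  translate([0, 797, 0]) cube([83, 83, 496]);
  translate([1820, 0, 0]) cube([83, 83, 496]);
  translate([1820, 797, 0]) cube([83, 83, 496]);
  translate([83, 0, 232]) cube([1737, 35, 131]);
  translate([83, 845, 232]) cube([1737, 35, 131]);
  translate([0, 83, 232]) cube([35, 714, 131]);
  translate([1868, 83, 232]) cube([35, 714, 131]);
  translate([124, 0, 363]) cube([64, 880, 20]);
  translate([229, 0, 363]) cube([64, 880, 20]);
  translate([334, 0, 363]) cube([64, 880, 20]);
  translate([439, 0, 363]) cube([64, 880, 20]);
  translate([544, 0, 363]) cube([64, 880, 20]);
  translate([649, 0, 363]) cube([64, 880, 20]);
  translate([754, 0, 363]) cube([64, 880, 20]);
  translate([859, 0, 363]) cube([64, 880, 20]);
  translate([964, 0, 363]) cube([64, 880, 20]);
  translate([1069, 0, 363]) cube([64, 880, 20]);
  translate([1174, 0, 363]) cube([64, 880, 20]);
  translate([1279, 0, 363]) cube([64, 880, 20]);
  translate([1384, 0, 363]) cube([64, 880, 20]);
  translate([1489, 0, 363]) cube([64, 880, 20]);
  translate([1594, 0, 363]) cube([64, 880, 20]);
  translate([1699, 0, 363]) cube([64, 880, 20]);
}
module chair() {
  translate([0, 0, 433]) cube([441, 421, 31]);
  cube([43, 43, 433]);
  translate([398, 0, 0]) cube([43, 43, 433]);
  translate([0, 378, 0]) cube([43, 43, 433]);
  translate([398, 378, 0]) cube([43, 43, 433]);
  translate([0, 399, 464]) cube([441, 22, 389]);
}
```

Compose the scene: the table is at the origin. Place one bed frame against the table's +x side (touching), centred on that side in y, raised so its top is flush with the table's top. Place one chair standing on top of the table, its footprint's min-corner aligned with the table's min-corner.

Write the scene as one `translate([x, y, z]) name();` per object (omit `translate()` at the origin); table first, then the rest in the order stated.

table();
translate([1155, -99, 258]) bed_frame();
translate([0, 0, 754]) chair();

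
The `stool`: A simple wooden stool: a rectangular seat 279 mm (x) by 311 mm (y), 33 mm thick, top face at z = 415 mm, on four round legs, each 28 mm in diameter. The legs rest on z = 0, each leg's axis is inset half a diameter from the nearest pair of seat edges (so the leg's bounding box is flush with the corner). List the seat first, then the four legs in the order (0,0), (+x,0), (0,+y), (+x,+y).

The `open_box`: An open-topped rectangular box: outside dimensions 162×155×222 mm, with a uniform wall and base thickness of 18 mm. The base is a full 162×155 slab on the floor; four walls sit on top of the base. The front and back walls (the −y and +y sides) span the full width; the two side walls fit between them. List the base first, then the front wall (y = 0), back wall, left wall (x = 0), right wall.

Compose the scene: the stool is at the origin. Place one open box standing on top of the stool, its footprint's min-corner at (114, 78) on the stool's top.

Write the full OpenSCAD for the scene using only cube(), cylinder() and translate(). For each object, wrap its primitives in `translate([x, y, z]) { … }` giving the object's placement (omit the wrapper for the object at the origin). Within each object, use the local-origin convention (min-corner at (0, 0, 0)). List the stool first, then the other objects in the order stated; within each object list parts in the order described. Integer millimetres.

translate([0, 0, 382]) cube([279, 311, 33]);
translate([14, 14, 0]) cylinder(h = 382, r = 14);
translate([265, 14, 0]) cylinder(h = 382, r = 14);
translate([14, 297, 0]) cylinder(h = 382, r = 14);
translate([265, 297, 0]) cylinder(h = 382, r = 14);
translate([114, 78, 415]) {
  cube([162, 155, 18]);
  translate([0, 0, 18]) cube([162, 18, 204]);
  translate([0, 137, 18]) cube([162, 18, 204]);
  translate([0, 18, 18]) cube([18, 119, 204]);
  translate([144, 18, 18]) cube([18, 119, 204]);
}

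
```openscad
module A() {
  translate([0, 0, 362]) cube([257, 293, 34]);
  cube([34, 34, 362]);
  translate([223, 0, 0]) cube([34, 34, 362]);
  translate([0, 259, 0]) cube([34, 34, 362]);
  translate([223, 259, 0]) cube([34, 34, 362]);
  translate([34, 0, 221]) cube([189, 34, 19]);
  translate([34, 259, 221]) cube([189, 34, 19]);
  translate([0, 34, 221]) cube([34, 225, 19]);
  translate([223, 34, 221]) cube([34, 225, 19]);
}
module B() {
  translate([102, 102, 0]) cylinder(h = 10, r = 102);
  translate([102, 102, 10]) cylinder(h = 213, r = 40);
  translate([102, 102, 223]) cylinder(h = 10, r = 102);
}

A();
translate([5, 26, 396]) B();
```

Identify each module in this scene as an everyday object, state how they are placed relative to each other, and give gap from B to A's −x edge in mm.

The spool's min-x is at 5; the stool's min-x is 0; gap = 5 mm.

A is a stool. B is a spool. The spool is on top of the stool. The gap from the spool to the stool's −x edge is 5 mm.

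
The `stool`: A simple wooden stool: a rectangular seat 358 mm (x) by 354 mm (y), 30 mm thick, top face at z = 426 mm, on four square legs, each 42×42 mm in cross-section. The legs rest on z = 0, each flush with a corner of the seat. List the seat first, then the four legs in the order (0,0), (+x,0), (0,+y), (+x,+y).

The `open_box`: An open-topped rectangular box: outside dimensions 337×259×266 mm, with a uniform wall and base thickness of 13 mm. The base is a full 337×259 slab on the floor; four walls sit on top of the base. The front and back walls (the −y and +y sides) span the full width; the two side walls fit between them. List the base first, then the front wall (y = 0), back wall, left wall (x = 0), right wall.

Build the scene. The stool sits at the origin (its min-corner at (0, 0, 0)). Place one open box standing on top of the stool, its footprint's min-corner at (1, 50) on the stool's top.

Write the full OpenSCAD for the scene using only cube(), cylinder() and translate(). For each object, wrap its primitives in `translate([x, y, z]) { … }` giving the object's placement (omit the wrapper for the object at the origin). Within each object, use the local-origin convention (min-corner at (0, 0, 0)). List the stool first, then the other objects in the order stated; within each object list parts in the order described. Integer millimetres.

translate([0, 0, 396]) cube([358, 354, 30]);
cube([42, 42, 396]);
translate([316, 0, 0]) cube([42, 42, 396]);
translate([0, 312, 0]) cube([42, 42, 396]);
translate([316, 312, 0]) cube([42, 42, 396]);
translate([1, 50, 426]) {
  cube([337, 259, 13]);
  translate([0, 0, 13]) cube([337, 13, 253]);
  translate([0, 246, 13]) cube([337, 13, 253]);
  translate([0, 13, 13]) cube([13, 233, 253]);
  translate([324, 13, 13]) cube([13, 233, 253]);
}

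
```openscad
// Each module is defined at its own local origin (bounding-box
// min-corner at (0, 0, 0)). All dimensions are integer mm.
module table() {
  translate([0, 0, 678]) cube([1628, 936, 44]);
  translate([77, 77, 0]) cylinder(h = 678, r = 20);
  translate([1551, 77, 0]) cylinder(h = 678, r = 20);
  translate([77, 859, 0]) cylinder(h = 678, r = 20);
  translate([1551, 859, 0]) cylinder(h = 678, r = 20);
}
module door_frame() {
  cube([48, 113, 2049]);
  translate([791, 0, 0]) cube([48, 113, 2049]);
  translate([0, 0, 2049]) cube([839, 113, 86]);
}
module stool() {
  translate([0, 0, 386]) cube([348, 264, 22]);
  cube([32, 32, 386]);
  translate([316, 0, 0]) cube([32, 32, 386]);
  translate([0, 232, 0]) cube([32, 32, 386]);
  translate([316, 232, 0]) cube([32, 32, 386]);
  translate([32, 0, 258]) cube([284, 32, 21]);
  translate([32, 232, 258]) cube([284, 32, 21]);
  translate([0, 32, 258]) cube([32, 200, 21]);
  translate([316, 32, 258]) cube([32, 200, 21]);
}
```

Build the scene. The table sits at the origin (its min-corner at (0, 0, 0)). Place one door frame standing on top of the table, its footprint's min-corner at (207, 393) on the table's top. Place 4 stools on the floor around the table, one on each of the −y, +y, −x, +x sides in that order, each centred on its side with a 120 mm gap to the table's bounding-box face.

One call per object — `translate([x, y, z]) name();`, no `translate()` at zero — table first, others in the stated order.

table();
translate([207, 393, 722]) door_frame();
translate([640, -384, 0]) stool();
translate([640, 1056, 0]) stool();
translate([-468, 336, 0]) stool();
translate([1748, 336, 0]) stool();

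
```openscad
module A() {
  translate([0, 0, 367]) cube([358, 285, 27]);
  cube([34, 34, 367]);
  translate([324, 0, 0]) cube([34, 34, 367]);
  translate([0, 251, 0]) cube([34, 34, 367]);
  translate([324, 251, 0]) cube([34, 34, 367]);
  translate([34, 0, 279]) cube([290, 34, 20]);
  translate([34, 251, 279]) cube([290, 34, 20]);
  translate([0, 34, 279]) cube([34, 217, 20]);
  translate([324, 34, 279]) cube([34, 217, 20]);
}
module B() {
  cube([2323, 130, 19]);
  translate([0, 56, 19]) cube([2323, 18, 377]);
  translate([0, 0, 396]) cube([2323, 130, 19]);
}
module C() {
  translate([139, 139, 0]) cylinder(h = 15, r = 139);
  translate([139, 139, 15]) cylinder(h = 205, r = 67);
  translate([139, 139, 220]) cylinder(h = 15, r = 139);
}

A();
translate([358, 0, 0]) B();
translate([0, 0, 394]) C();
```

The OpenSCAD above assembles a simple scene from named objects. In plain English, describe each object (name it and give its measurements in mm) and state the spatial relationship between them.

A is a simple wooden stool: a rectangular seat 358 mm (x) by 285 mm (y), 27 mm thick, top face at z = 394 mm, on four square legs, each 34×34 mm in cross-section. The legs rest on z = 0, each flush with a corner of the seat. Four stretchers, 34 mm wide and 20 mm tall, connect adjacent legs with their undersides at z = 279 mm, each running between the inner faces of the legs it joins and aligned with the legs' outer faces on the other axis.

B is an I-beam lying along x, 2323 mm long. Overall section height 415 mm. Two flanges 130 mm wide (y) and 19 mm thick, one on the floor and one at the top; a web 18 mm thick runs between them, centred on the flange width.

C is a spool: two coaxial disc flanges of radius 139 mm and thickness 15 mm, joined by a core cylinder of radius 67 mm and height 205 mm. The lower flange rests on z = 0 and the three cylinders share a vertical axis.

The I-beam is against the stool's +x side, with their −y faces flush. The spool is on top of the stool.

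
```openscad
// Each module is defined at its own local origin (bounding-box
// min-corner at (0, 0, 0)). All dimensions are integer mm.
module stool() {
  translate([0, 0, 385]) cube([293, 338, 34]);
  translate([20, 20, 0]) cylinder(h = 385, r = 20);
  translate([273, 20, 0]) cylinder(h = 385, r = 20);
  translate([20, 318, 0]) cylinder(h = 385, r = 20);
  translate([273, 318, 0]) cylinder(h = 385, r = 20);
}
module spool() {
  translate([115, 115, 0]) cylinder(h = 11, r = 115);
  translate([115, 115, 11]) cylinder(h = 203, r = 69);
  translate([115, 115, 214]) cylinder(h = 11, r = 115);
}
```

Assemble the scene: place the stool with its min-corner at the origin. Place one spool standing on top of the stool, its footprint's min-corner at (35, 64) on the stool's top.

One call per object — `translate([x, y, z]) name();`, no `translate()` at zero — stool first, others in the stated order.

stool();
translate([35, 64, 419]) spool();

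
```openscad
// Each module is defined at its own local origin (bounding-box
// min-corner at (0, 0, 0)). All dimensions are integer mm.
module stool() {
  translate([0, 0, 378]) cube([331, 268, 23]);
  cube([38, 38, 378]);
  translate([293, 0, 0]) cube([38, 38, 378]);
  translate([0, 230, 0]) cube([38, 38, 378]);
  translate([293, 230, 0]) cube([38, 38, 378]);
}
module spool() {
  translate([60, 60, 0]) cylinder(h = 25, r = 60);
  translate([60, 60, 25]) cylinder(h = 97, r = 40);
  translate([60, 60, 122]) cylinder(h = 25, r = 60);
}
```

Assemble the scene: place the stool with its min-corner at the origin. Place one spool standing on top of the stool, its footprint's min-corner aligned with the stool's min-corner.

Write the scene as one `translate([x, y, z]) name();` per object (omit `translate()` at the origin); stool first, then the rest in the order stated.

stool();
translate([0, 0, 401]) spool();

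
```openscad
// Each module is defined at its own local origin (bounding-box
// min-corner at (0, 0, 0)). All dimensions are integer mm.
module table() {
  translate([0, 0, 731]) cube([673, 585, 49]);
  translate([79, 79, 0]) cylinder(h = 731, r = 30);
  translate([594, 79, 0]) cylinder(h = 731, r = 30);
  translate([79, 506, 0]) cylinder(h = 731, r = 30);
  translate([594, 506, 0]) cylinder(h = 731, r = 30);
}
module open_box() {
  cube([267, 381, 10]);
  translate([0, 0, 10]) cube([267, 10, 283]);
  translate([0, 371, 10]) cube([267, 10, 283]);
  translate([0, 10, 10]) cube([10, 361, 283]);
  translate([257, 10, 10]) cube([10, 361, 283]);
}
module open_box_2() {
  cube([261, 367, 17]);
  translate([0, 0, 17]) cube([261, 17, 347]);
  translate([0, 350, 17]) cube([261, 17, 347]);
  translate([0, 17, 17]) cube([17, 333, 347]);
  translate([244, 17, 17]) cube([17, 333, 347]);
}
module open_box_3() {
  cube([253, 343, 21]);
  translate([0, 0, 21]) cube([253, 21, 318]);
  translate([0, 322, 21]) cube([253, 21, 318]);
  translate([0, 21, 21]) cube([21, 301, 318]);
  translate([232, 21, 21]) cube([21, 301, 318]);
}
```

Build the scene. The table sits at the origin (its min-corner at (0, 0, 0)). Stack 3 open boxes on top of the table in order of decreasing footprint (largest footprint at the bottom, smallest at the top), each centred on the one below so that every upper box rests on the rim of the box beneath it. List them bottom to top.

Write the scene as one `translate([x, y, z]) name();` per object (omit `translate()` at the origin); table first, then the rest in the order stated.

table();
translate([203, 102, 780]) open_box();
translate([206, 109, 1073]) open_box_2();
translate([210, 121, 1437]) open_box_3();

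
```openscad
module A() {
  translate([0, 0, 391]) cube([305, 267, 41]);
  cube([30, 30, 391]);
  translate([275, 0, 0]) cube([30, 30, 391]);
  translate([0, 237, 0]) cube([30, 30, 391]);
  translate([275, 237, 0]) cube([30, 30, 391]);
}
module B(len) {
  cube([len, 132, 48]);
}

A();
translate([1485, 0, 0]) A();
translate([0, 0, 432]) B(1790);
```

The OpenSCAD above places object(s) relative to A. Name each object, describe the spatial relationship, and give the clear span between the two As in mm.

Second stool starts at x = 1485; first ends at x = 305; clear span = 1485 − 305 = 1180 mm.

A is a stool. B is a beam. A beam spans the tops of two stools. The clear span between the two stools is 1180 mm.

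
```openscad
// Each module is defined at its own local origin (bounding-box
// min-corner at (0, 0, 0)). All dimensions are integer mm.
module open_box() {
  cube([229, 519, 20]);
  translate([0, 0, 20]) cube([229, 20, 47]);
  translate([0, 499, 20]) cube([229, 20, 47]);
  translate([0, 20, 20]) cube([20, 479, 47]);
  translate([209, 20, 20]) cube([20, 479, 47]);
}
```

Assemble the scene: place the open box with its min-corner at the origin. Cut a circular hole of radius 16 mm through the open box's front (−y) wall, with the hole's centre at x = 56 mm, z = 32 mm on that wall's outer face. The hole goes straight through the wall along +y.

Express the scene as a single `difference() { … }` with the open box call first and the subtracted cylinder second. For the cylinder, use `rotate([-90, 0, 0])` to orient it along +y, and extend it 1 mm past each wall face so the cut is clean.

difference() {
  open_box();
  translate([56, -1, 32]) rotate([-90, 0, 0]) cylinder(h = 22, r = 16);
}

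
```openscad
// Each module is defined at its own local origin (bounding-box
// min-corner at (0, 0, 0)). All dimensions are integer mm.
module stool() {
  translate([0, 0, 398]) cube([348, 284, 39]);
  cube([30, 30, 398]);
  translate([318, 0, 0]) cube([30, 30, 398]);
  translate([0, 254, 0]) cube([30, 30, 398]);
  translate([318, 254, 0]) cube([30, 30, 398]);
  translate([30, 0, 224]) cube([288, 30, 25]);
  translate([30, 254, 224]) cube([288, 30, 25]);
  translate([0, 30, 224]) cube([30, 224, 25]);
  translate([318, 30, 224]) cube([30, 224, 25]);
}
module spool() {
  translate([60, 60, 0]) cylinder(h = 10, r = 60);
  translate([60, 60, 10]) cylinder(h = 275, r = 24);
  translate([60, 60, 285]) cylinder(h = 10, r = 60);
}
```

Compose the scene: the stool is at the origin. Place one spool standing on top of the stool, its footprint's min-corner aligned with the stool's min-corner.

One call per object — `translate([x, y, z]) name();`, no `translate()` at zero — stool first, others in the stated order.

stool();
translate([0, 0, 437]) spool();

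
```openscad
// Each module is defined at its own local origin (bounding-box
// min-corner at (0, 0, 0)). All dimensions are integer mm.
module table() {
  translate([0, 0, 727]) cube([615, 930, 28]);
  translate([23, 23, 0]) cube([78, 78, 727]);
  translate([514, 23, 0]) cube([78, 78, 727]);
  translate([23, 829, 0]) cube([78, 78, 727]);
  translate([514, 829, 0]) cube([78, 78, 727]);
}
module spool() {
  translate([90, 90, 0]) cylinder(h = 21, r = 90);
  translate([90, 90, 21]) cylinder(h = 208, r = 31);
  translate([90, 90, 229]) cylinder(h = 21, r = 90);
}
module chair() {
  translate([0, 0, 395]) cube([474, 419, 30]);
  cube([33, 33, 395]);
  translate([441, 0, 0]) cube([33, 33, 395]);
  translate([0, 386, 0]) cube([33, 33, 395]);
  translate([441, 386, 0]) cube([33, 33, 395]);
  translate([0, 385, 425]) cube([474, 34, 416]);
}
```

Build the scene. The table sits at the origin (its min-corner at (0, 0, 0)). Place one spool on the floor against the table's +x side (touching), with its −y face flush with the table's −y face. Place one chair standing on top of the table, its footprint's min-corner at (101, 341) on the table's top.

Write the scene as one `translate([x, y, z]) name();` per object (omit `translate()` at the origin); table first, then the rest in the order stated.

table();
translate([615, 0, 0]) spool();
translate([101, 341, 755]) chair();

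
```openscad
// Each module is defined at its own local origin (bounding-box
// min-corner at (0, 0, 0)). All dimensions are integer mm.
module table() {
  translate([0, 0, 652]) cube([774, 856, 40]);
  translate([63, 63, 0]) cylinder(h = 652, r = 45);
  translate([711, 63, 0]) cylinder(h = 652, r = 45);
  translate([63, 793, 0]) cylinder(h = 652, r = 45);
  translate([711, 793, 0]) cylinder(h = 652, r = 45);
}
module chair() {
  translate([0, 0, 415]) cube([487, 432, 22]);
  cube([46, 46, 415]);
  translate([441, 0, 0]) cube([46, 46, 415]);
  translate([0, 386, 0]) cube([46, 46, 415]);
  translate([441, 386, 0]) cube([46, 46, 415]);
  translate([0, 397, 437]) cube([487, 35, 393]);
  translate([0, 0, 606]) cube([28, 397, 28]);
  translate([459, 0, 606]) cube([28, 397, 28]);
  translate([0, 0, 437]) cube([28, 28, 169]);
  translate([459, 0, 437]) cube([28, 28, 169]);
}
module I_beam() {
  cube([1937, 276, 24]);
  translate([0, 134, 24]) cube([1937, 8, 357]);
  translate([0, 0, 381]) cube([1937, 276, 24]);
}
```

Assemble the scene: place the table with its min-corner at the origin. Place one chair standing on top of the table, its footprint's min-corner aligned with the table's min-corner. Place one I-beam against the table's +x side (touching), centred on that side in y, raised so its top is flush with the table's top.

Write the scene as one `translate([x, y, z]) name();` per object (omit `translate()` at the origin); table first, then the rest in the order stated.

table();
translate([0, 0, 692]) chair();
translate([774, 290, 287]) I_beam();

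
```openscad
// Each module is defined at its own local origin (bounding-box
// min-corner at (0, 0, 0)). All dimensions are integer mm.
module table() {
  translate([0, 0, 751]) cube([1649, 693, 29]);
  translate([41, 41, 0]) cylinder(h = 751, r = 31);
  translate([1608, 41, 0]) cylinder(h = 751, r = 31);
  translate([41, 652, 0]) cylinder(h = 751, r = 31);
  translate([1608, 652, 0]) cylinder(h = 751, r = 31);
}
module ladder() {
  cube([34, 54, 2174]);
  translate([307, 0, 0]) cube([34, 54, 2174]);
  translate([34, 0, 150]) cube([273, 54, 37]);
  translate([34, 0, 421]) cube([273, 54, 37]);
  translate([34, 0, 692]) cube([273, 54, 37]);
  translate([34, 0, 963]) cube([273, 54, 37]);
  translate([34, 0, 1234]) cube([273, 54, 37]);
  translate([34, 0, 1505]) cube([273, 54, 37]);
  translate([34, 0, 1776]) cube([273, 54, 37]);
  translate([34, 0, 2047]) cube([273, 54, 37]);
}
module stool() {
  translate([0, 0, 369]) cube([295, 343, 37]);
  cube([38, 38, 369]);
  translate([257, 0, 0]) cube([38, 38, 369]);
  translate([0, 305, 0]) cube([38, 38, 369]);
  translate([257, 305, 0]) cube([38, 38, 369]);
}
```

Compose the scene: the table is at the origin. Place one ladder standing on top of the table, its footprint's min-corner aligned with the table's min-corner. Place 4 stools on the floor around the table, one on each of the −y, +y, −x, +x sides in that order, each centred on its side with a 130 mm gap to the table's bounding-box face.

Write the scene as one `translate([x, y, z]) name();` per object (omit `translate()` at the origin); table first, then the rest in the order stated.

table();
translate([0, 0, 780]) ladder();
translate([677, -473, 0]) stool();
translate([677, 823, 0]) stool();
translate([-425, 175, 0]) stool();
translate([1779, 175, 0]) stool();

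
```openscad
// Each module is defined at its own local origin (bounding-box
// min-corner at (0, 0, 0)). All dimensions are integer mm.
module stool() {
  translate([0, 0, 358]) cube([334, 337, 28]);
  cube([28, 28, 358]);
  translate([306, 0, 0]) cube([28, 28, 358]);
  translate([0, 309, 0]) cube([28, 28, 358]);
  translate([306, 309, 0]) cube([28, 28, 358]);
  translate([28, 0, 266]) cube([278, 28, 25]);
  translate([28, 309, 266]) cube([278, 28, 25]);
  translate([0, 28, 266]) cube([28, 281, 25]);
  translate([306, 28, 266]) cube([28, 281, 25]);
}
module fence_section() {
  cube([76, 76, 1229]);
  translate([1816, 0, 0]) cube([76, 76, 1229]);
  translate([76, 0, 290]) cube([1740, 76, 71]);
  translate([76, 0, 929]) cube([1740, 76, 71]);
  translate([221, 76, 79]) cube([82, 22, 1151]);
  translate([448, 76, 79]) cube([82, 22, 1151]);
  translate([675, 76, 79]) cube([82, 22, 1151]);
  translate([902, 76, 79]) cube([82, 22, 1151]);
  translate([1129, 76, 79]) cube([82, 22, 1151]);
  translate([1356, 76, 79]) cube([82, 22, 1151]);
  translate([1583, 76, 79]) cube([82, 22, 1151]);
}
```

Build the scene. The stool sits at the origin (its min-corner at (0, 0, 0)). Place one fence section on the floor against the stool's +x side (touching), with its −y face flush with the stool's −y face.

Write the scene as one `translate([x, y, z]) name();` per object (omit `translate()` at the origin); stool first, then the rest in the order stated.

stool();
translate([334, 0, 0]) fence_section();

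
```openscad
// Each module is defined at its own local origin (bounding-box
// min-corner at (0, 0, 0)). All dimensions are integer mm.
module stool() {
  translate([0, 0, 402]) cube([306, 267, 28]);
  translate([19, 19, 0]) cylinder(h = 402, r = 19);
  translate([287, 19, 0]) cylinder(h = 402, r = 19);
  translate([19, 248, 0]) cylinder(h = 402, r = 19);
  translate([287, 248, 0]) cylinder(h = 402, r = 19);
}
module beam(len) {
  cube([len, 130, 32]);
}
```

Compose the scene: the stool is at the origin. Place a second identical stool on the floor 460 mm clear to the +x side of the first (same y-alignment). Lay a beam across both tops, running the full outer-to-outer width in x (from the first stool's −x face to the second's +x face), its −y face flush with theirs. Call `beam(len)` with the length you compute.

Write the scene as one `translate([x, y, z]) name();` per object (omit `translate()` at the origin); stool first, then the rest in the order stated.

stool();
translate([766, 0, 0]) stool();
translate([0, 0, 430]) beam(1072);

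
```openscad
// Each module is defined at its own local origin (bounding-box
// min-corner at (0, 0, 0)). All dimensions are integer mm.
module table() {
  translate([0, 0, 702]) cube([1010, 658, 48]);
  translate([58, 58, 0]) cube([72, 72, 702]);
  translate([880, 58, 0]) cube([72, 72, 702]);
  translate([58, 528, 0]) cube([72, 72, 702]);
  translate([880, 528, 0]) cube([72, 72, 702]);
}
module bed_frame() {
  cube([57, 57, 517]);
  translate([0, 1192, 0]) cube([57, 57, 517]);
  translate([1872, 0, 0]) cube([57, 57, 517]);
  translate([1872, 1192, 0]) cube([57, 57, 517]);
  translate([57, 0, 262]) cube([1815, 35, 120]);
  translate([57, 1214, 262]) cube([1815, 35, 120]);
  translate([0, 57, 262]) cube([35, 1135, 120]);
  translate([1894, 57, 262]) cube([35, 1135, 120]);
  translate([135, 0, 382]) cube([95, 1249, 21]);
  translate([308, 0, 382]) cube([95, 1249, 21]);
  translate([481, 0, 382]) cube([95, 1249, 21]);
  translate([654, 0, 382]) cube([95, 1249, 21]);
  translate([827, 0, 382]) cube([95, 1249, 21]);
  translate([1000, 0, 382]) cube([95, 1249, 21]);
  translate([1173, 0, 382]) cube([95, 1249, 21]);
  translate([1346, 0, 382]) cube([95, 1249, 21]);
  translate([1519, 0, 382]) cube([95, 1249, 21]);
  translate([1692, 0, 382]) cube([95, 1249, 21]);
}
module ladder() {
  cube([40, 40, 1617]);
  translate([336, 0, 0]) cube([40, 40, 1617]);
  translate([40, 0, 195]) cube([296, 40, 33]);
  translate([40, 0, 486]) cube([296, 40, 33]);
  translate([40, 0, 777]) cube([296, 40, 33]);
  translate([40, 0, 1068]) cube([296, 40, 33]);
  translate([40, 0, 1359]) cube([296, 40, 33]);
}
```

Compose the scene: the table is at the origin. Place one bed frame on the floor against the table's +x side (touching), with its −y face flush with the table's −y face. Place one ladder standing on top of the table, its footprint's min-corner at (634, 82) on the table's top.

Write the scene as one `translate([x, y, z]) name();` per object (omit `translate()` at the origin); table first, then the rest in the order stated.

table();
translate([1010, 0, 0]) bed_frame();
translate([634, 82, 750]) ladder();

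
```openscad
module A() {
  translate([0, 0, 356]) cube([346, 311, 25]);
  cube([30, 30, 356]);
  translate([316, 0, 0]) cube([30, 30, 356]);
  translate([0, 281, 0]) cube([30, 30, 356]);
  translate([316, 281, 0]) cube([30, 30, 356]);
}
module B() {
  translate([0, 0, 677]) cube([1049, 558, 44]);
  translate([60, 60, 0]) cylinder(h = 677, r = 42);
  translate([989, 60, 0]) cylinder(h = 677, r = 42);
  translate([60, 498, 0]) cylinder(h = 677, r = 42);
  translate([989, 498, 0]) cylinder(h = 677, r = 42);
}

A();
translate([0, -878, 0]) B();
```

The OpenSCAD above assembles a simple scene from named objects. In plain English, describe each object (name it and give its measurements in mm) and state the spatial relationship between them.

A is a simple wooden stool: a rectangular seat 346 mm (x) by 311 mm (y), 25 mm thick, top face at z = 381 mm, on four square legs, each 30×30 mm in cross-section. The legs rest on z = 0, each flush with a corner of the seat.

B is a table: top 1049 mm (x) × 558 mm (y), 44 mm thick, upper face at z = 721 mm, on four round legs of 84 mm diameter, each leg's bounding box inset 18 mm from the nearest pair of top edges, running from z = 0 to the bottom of the top.

The table is on the floor beside the stool on its −y side.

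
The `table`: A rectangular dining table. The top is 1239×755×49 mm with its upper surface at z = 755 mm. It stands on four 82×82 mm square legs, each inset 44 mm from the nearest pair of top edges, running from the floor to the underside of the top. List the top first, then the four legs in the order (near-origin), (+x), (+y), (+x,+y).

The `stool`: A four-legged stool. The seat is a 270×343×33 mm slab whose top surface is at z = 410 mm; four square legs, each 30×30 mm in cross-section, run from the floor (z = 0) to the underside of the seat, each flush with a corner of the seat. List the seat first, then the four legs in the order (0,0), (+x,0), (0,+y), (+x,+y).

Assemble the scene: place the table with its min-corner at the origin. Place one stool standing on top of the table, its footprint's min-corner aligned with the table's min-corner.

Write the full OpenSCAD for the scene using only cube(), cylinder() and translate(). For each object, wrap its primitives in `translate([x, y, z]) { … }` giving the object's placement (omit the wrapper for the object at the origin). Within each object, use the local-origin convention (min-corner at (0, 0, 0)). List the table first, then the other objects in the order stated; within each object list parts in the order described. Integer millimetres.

translate([0, 0, 706]) cube([1239, 755, 49]);
translate([44, 44, 0]) cube([82, 82, 706]);
translate([1113, 44, 0]) cube([82, 82, 706]);
translate([44, 629, 0]) cube([82, 82, 706]);
translate([1113, 629, 0]) cube([82, 82, 706]);
translate([0, 0, 755]) {
  translate([0, 0, 377]) cube([270, 343, 33]);
  cube([30, 30, 377]);
  translate([240, 0, 0]) cube([30, 30, 377]);
  translate([0, 313, 0]) cube([30, 30, 377]);
  translate([240, 313, 0]) cube([30, 30, 377]);
}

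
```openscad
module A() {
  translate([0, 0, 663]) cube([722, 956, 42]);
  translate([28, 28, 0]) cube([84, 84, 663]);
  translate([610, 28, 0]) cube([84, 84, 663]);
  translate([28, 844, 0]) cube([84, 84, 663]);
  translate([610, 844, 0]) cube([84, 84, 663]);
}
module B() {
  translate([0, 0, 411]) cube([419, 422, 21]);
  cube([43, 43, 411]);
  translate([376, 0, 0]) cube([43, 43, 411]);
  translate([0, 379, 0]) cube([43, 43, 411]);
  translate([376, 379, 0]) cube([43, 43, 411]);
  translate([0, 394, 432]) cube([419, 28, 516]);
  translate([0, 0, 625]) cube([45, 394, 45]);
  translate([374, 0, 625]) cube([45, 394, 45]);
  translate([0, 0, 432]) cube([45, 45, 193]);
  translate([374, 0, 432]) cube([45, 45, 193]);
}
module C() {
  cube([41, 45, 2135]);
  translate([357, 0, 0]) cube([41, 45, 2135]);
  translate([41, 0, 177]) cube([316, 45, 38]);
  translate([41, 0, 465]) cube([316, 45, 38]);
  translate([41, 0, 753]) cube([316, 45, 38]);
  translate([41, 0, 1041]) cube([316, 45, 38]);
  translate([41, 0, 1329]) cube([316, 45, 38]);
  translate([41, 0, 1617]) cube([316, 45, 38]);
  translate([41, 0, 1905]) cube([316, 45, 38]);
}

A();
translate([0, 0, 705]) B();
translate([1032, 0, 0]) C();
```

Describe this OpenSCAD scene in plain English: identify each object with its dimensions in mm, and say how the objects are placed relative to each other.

A is a table with a 722×956 mm rectangular top, 42 mm thick, top surface at z = 705 mm, supported by four 84×84 mm square legs, each inset 28 mm from the nearest pair of top edges, running from the floor.

B is a chair: 419×422 mm seat, 21 mm thick, top at z = 432 mm, on four 43 mm square corner legs flush with the seat edges. A 28 mm thick backrest slab spans the full seat width, extending 516 mm above the seat top, its back face flush with the seat's +y edge. Two armrests of 45×45 mm section run along each side from the seat's front edge to the front of the backrest, top faces 238 mm above the seat top and outer faces flush with the seat's x-edges; a 45×45 mm post under the front of each armrest stands on the seat at the front corner.

C is a wooden ladder with two side rails of 41×45 mm section and 2135 mm height, set 398 mm apart overall. Between them run 7 rectangular rungs (45 mm deep, 38 mm thick), front faces flush with the rails' −y face. The bottom of the first rung is 177 mm above the floor and each subsequent rung is 288 mm higher than the one below.

The chair is on top of the table. The ladder is on the floor beside the table on its +x side.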